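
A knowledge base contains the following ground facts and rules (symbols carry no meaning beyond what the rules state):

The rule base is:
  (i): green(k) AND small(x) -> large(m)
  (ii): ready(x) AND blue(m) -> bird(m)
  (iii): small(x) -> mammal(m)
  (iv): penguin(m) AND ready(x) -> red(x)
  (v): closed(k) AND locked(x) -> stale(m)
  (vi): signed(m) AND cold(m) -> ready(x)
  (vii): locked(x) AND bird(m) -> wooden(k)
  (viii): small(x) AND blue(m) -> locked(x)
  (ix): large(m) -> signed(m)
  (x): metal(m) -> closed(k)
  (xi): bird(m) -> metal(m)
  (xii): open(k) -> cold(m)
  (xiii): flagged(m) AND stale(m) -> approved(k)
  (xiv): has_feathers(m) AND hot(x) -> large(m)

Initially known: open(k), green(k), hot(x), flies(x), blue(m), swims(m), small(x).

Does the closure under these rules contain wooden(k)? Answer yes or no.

Round 1: (i) [green(k) AND small(x) -> large(m)]; (iii) [small(x) -> mammal(m)]; (viii) [small(x) AND blue(m) -> locked(x)]; (xii) [open(k) -> cold(m)]. Adds large(m), mammal(m), locked(x), cold(m).
Round 2: (ix) [large(m) -> signed(m)]. Adds signed(m).
Round 3: (vi) [signed(m) AND cold(m) -> ready(x)]. Adds ready(x).
Round 4: (ii) [ready(x) AND blue(m) -> bird(m)]. Adds bird(m).
Round 5: (vii) [locked(x) AND bird(m) -> wooden(k)]; (xi) [bird(m) -> metal(m)]. Adds wooden(k), metal(m).
Round 6: (x) [metal(m) -> closed(k)]. Adds closed(k).
Round 7: (v) [closed(k) AND locked(x) -> stale(m)]. Adds stale(m).
wooden(k) appears in round 5, so it is derivable.

yes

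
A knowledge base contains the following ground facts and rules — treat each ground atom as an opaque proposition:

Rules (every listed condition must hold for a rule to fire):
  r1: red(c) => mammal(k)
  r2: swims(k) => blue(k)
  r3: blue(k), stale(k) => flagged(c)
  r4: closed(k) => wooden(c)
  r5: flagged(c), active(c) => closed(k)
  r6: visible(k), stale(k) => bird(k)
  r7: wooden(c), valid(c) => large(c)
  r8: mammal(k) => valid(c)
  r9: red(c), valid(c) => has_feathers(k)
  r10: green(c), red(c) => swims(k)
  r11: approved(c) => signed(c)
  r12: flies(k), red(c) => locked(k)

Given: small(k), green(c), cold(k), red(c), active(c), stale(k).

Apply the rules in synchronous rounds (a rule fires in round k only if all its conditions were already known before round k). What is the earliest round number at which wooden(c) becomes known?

[1] r1 [red(c) => mammal(k)]; r10 [green(c), red(c) => swims(k)]. ⇒ new: mammal(k), swims(k).
[2] r2 [swims(k) => blue(k)]; r8 [mammal(k) => valid(c)]. ⇒ new: blue(k), valid(c).
[3] r3 [blue(k), stale(k) => flagged(c)]; r9 [red(c), valid(c) => has_feathers(k)]. ⇒ new: flagged(c), has_feathers(k).
[4] r5 [flagged(c), active(c) => closed(k)]. ⇒ new: closed(k).
[5] r4 [closed(k) => wooden(c)]. ⇒ new: wooden(c).
wooden(c) first appears in round 5.

5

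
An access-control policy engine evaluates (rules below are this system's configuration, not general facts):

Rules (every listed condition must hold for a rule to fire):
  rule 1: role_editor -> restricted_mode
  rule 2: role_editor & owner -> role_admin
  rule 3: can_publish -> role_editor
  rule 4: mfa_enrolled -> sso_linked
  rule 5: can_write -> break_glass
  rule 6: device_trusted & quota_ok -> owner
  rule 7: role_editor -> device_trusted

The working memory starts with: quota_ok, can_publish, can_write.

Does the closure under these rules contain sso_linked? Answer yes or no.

no

[1] rule 3 [can_publish -> role_editor]; rule 5 [can_write -> break_glass]. ⇒ new: role_editor, break_glass.
[2] rule 1 [role_editor -> restricted_mode]; rule 7 [role_editor -> device_trusted]. ⇒ new: restricted_mode, device_trusted.
[3] rule 6 [device_trusted & quota_ok -> owner]. ⇒ new: owner.
[4] rule 2 [role_editor & owner -> role_admin]. ⇒ new: role_admin.
Fixed point reached. sso_linked is concluded only by rule 4; rule 4 needs mfa_enrolled (never derived).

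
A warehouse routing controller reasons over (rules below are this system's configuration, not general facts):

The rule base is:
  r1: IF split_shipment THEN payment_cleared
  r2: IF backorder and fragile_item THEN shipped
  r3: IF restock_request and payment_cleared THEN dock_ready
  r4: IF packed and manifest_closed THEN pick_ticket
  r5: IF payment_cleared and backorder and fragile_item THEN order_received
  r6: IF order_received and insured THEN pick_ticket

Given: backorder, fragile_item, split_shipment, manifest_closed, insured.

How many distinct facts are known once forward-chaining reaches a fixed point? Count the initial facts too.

9

[1] r1 [IF split_shipment THEN payment_cleared]; r2 [IF backorder and fragile_item THEN shipped]. ⇒ new: payment_cleared, shipped.
[2] r5 [IF payment_cleared and backorder and fragile_item THEN order_received]. ⇒ new: order_received.
[3] r6 [IF order_received and insured THEN pick_ticket]. ⇒ new: pick_ticket.
Closure: {backorder, fragile_item, insured, manifest_closed, order_received, payment_cleared, pick_ticket, shipped, split_shipment} — 9 facts.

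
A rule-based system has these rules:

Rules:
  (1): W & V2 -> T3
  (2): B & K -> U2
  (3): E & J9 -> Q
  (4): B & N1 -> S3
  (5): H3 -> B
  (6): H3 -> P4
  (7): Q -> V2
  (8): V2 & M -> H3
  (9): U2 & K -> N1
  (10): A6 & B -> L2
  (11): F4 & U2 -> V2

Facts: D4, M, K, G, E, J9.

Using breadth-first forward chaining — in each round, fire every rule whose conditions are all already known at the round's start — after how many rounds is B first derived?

Round 1 — (3), derive Q.
Round 2 — (7), derive V2.
Round 3 — (8), derive H3.
Round 4 — (5), (6), derive B, P4.
B first appears in round 4.

4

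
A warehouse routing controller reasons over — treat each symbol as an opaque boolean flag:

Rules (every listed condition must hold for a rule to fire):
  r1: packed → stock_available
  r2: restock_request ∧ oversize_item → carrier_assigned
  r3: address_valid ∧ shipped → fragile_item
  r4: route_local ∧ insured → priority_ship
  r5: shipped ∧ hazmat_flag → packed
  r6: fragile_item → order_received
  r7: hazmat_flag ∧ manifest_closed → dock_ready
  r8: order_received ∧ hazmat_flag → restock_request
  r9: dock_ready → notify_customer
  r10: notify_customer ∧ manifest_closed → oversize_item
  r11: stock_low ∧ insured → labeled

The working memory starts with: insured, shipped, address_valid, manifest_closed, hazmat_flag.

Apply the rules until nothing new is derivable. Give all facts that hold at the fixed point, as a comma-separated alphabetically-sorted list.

[1] r3 [address_valid ∧ shipped → fragile_item]; r5 [shipped ∧ hazmat_flag → packed]; r7 [hazmat_flag ∧ manifest_closed → dock_ready]. ⇒ new: fragile_item, packed, dock_ready.
[2] r1 [packed → stock_available]; r6 [fragile_item → order_received]; r9 [dock_ready → notify_customer]. ⇒ new: stock_available, order_received, notify_customer.
[3] r8 [order_received ∧ hazmat_flag → restock_request]; r10 [notify_customer ∧ manifest_closed → oversize_item]. ⇒ new: restock_request, oversize_item.
[4] r2 [restock_request ∧ oversize_item → carrier_assigned]. ⇒ new: carrier_assigned.

address_valid, carrier_assigned, dock_ready, fragile_item, hazmat_flag, insured, manifest_closed, notify_customer, order_received, oversize_item, packed, restock_request, shipped, stock_available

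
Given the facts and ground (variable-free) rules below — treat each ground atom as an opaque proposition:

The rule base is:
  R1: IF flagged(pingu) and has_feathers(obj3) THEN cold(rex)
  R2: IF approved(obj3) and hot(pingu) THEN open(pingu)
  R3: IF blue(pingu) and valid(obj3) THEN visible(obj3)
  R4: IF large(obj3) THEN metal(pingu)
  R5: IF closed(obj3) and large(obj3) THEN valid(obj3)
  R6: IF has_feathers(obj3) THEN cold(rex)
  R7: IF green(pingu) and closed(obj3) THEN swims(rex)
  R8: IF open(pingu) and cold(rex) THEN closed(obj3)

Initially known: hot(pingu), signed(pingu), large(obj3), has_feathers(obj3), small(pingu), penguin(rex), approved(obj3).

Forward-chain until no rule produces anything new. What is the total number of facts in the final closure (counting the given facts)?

12

[1] R2 [IF approved(obj3) and hot(pingu) THEN open(pingu)]; R4 [IF large(obj3) THEN metal(pingu)]; R6 [IF has_feathers(obj3) THEN cold(rex)]. ⇒ new: open(pingu), metal(pingu), cold(rex).
[2] R8 [IF open(pingu) and cold(rex) THEN closed(obj3)]. ⇒ new: closed(obj3).
[3] R5 [IF closed(obj3) and large(obj3) THEN valid(obj3)]. ⇒ new: valid(obj3).
Closure: {approved(obj3), closed(obj3), cold(rex), has_feathers(obj3), hot(pingu), large(obj3), metal(pingu), open(pingu), penguin(rex), signed(pingu), small(pingu), valid(obj3)} — 12 facts.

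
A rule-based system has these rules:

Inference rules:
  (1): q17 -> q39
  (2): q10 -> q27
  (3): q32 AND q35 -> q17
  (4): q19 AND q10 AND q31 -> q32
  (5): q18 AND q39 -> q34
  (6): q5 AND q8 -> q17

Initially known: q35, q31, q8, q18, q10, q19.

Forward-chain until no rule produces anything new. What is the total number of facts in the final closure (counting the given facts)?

11

Round 1 — (2), (4), derive q27, q32.
Round 2 — (3), derive q17.
Round 3 — (1), derive q39.
Round 4 — (5), derive q34.
Closure: {q10, q17, q18, q19, q27, q31, q32, q34, q35, q39, q8} — 11 facts.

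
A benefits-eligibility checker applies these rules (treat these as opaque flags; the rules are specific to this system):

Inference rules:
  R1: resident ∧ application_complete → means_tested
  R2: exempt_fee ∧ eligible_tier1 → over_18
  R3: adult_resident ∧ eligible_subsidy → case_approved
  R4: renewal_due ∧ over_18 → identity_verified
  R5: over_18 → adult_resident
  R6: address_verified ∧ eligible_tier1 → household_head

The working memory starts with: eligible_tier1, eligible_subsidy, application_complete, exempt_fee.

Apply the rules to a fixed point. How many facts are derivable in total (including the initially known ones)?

7

[1] R2 [exempt_fee ∧ eligible_tier1 → over_18]. ⇒ new: over_18.
[2] R5 [over_18 → adult_resident]. ⇒ new: adult_resident.
[3] R3 [adult_resident ∧ eligible_subsidy → case_approved]. ⇒ new: case_approved.
Closure: {adult_resident, application_complete, case_approved, eligible_subsidy, eligible_tier1, exempt_fee, over_18} — 7 facts.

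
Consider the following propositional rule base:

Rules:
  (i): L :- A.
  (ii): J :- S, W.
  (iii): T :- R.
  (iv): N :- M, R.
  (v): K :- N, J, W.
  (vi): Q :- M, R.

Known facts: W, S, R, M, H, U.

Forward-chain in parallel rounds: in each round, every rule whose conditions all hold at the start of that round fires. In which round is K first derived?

[1] (ii) [J :- S, W.]; (iii) [T :- R.]; (iv) [N :- M, R.]; (vi) [Q :- M, R.]. ⇒ new: J, T, N, Q.
[2] (v) [K :- N, J, W.]. ⇒ new: K.
K first appears in round 2.

2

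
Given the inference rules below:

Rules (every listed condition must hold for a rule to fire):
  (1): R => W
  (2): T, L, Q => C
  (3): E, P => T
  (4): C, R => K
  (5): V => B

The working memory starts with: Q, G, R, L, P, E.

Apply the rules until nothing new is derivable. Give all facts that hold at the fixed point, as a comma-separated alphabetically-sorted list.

Round 1: (1) [R => W]; (3) [E, P => T]. Adds W, T.
Round 2: (2) [T, L, Q => C]. Adds C.
Round 3: (4) [C, R => K]. Adds K.

C, E, G, K, L, P, Q, R, T, W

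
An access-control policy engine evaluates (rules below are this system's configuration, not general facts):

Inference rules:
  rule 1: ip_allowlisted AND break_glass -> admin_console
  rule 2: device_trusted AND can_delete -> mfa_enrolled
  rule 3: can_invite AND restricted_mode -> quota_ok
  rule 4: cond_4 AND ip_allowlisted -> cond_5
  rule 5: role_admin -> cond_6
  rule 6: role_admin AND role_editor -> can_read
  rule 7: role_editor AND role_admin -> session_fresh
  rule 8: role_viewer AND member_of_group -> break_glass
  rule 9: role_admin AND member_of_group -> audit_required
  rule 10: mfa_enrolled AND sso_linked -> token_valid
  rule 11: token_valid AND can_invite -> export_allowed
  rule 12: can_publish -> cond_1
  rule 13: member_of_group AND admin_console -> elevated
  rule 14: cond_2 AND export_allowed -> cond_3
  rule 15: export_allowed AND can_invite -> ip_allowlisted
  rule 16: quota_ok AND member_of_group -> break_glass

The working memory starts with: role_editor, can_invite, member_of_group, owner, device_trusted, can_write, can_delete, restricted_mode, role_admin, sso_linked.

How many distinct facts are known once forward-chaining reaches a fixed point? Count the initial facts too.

22

Round 1: rule 2 [device_trusted AND can_delete -> mfa_enrolled]; rule 3 [can_invite AND restricted_mode -> quota_ok]; rule 5 [role_admin -> cond_6]; rule 6 [role_admin AND role_editor -> can_read]; rule 7 [role_editor AND role_admin -> session_fresh]; rule 9 [role_admin AND member_of_group -> audit_required]. New: mfa_enrolled, quota_ok, cond_6, can_read, session_fresh, audit_required.
Round 2: rule 10 [mfa_enrolled AND sso_linked -> token_valid]; rule 16 [quota_ok AND member_of_group -> break_glass]. New: token_valid, break_glass.
Round 3: rule 11 [token_valid AND can_invite -> export_allowed]. New: export_allowed.
Round 4: rule 15 [export_allowed AND can_invite -> ip_allowlisted]. New: ip_allowlisted.
Round 5: rule 1 [ip_allowlisted AND break_glass -> admin_console]. New: admin_console.
Round 6: rule 13 [member_of_group AND admin_console -> elevated]. New: elevated.
Closure: {admin_console, audit_required, break_glass, can_delete, can_invite, can_read, can_write, cond_6, device_trusted, elevated, export_allowed, ip_allowlisted, member_of_group, mfa_enrolled, owner, quota_ok, restricted_mode, role_admin, role_editor, session_fresh, sso_linked, token_valid} — 22 facts.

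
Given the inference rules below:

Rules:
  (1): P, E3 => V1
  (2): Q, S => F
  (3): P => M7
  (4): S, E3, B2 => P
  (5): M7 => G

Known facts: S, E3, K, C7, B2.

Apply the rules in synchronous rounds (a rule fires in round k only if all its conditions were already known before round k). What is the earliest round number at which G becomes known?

[1] (4) [S, E3, B2 => P]. ⇒ new: P.
[2] (1) [P, E3 => V1]; (3) [P => M7]. ⇒ new: V1, M7.
[3] (5) [M7 => G]. ⇒ new: G.
G first appears in round 3.

3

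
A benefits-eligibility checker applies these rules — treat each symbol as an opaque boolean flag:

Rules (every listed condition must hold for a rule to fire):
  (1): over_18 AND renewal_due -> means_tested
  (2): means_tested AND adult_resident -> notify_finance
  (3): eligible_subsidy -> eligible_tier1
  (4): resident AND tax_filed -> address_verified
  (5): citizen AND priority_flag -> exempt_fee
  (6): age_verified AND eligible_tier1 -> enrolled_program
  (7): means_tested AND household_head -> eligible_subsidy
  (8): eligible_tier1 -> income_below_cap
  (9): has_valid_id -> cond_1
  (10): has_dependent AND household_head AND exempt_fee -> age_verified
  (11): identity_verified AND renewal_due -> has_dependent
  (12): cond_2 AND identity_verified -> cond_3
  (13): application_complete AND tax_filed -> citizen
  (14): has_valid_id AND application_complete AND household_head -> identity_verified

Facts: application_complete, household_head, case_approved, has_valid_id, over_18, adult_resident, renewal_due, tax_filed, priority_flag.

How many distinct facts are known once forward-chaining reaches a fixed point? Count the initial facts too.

21

Round 1: (1) [over_18 AND renewal_due -> means_tested]; (9) [has_valid_id -> cond_1]; (13) [application_complete AND tax_filed -> citizen]; (14) [has_valid_id AND application_complete AND household_head -> identity_verified]. New: means_tested, cond_1, citizen, identity_verified.
Round 2: (2) [means_tested AND adult_resident -> notify_finance]; (5) [citizen AND priority_flag -> exempt_fee]; (7) [means_tested AND household_head -> eligible_subsidy]; (11) [identity_verified AND renewal_due -> has_dependent]. New: notify_finance, exempt_fee, eligible_subsidy, has_dependent.
Round 3: (3) [eligible_subsidy -> eligible_tier1]; (10) [has_dependent AND household_head AND exempt_fee -> age_verified]. New: eligible_tier1, age_verified.
Round 4: (6) [age_verified AND eligible_tier1 -> enrolled_program]; (8) [eligible_tier1 -> income_below_cap]. New: enrolled_program, income_below_cap.
Closure: {adult_resident, age_verified, application_complete, case_approved, citizen, cond_1, eligible_subsidy, eligible_tier1, enrolled_program, exempt_fee, has_dependent, has_valid_id, household_head, identity_verified, income_below_cap, means_tested, notify_finance, over_18, priority_flag, renewal_due, tax_filed} — 21 facts.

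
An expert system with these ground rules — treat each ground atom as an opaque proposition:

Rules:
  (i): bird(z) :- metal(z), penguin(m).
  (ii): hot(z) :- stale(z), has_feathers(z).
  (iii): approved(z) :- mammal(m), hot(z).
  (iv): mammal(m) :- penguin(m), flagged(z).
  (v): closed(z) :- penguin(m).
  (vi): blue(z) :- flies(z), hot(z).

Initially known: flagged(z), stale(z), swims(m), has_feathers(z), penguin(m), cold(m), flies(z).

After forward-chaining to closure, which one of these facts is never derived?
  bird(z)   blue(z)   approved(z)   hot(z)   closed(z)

Round 1: (ii) [hot(z) :- stale(z), has_feathers(z).]; (iv) [mammal(m) :- penguin(m), flagged(z).]; (v) [closed(z) :- penguin(m).]. Adds hot(z), mammal(m), closed(z).
Round 2: (iii) [approved(z) :- mammal(m), hot(z).]; (vi) [blue(z) :- flies(z), hot(z).]. Adds approved(z), blue(z).
Derived: hot(z) (round 1), approved(z) (round 2), blue(z) (round 2), closed(z) (round 1). bird(z) never appears in any round.

bird(z)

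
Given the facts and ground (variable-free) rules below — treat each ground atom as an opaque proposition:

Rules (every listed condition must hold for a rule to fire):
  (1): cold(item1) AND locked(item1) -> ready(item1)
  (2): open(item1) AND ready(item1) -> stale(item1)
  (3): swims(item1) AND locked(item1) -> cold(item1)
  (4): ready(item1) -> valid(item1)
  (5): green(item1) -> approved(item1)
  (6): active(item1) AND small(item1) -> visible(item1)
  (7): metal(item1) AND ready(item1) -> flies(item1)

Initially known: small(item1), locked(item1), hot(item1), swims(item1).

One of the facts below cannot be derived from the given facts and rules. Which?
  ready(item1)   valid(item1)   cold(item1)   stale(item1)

stale(item1)

Round 1 fires (3), giving cold(item1).
Round 2 fires (1), giving ready(item1).
Round 3 fires (4), giving valid(item1).
Derived: cold(item1) (round 1), valid(item1) (round 3), ready(item1) (round 2). stale(item1) never appears in any round.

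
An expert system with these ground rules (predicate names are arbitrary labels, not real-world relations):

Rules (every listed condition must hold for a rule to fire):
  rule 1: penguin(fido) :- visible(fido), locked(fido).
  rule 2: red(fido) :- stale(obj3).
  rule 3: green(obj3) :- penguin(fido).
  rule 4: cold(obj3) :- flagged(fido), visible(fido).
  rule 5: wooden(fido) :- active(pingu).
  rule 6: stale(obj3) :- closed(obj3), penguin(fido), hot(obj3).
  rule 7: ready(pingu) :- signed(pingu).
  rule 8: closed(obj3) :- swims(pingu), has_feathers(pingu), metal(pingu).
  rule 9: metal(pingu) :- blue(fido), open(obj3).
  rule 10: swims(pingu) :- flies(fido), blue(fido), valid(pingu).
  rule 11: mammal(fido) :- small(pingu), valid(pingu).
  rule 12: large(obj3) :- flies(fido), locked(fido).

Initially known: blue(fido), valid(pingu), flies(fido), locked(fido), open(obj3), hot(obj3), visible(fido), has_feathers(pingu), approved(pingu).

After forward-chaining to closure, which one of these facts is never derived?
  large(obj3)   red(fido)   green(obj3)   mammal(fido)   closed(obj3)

Round 1 fires rule 1, rule 9, rule 10, rule 12, giving penguin(fido), metal(pingu), swims(pingu), large(obj3).
Round 2 fires rule 3, rule 8, giving green(obj3), closed(obj3).
Round 3 fires rule 6, giving stale(obj3).
Round 4 fires rule 2, giving red(fido).
Derived: closed(obj3) (round 2), red(fido) (round 4), large(obj3) (round 1), green(obj3) (round 2). mammal(fido) never appears in any round.

mammal(fido)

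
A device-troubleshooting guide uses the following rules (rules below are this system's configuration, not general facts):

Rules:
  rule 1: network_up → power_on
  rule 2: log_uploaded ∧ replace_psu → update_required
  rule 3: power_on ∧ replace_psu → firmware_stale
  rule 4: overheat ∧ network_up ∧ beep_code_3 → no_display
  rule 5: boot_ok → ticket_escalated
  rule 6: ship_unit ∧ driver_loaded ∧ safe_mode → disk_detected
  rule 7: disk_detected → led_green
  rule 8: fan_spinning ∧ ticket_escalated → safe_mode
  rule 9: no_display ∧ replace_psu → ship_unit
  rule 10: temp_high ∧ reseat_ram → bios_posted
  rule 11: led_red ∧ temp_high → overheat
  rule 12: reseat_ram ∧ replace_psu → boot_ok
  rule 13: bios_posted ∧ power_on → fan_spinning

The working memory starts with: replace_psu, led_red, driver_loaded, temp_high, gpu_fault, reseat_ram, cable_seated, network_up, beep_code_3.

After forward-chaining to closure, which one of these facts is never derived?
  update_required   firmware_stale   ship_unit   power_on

update_required

Round 1 — rule 1, rule 10, rule 11, rule 12, derive power_on, bios_posted, overheat, boot_ok.
Round 2 — rule 3, rule 4, rule 5, rule 13, derive firmware_stale, no_display, ticket_escalated, fan_spinning.
Round 3 — rule 8, rule 9, derive safe_mode, ship_unit.
Round 4 — rule 6, derive disk_detected.
Round 5 — rule 7, derive led_green.
Derived: ship_unit (round 3), firmware_stale (round 2), power_on (round 1). update_required never appears in any round.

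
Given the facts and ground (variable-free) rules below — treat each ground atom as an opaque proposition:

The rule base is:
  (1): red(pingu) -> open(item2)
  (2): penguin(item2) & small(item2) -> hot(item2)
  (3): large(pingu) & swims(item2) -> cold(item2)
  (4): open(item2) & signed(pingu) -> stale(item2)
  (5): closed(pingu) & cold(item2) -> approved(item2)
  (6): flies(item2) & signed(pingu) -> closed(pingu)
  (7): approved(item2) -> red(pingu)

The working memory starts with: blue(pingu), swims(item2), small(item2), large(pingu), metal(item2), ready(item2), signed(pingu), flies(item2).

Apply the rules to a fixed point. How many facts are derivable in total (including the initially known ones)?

Round 1 fires (3), (6), giving cold(item2), closed(pingu).
Round 2 fires (5), giving approved(item2).
Round 3 fires (7), giving red(pingu).
Round 4 fires (1), giving open(item2).
Round 5 fires (4), giving stale(item2).
Closure: {approved(item2), blue(pingu), closed(pingu), cold(item2), flies(item2), large(pingu), metal(item2), open(item2), ready(item2), red(pingu), signed(pingu), small(item2), stale(item2), swims(item2)} — 14 facts.

14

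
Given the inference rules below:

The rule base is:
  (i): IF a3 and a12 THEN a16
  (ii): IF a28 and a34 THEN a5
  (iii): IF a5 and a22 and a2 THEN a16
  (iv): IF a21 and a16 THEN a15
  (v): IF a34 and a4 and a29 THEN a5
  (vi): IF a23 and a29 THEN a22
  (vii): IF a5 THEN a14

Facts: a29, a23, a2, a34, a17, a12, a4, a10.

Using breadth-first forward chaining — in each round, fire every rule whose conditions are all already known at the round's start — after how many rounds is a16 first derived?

Round 1 — (v), (vi), derive a5, a22.
Round 2 — (iii), (vii), derive a16, a14.
a16 first appears in round 2.

2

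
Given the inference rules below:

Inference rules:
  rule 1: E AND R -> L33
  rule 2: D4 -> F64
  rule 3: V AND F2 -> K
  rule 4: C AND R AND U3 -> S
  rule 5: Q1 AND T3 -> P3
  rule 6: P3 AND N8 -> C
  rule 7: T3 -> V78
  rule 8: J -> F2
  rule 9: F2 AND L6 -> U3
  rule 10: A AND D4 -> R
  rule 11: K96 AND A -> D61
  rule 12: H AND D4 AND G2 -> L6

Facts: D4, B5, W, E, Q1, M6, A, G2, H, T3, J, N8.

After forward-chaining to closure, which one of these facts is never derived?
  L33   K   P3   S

K

Round 1: rule 2 [D4 -> F64]; rule 5 [Q1 AND T3 -> P3]; rule 7 [T3 -> V78]; rule 8 [J -> F2]; rule 10 [A AND D4 -> R]; rule 12 [H AND D4 AND G2 -> L6]. Adds F64, P3, V78, F2, R, L6.
Round 2: rule 1 [E AND R -> L33]; rule 6 [P3 AND N8 -> C]; rule 9 [F2 AND L6 -> U3]. Adds L33, C, U3.
Round 3: rule 4 [C AND R AND U3 -> S]. Adds S.
Derived: S (round 3), P3 (round 1), L33 (round 2). K never appears in any round.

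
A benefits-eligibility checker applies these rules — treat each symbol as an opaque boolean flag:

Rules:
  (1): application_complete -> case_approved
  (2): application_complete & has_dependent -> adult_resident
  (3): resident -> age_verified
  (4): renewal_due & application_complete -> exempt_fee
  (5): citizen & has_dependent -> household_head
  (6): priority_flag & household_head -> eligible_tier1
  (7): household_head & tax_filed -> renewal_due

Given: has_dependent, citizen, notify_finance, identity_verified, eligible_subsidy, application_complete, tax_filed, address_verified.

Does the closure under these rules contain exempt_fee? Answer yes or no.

[1] (1) [application_complete -> case_approved]; (2) [application_complete & has_dependent -> adult_resident]; (5) [citizen & has_dependent -> household_head]. ⇒ new: case_approved, adult_resident, household_head.
[2] (7) [household_head & tax_filed -> renewal_due]. ⇒ new: renewal_due.
[3] (4) [renewal_due & application_complete -> exempt_fee]. ⇒ new: exempt_fee.
exempt_fee appears in round 3, so it is derivable.

yes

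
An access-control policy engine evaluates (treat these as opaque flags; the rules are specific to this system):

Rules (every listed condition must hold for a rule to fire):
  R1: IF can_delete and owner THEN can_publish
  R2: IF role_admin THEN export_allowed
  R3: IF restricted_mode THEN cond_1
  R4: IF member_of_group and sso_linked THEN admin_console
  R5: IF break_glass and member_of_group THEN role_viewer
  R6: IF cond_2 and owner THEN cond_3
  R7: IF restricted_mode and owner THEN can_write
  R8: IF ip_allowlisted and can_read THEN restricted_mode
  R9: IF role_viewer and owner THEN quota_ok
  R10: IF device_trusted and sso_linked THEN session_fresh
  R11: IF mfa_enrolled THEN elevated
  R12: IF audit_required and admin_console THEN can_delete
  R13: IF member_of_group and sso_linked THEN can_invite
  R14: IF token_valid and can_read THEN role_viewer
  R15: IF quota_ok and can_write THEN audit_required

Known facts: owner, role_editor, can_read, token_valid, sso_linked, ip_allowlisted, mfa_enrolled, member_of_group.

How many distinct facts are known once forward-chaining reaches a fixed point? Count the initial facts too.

19

Round 1: R4 [IF member_of_group and sso_linked THEN admin_console]; R8 [IF ip_allowlisted and can_read THEN restricted_mode]; R11 [IF mfa_enrolled THEN elevated]; R13 [IF member_of_group and sso_linked THEN can_invite]; R14 [IF token_valid and can_read THEN role_viewer]. Adds admin_console, restricted_mode, elevated, can_invite, role_viewer.
Round 2: R3 [IF restricted_mode THEN cond_1]; R7 [IF restricted_mode and owner THEN can_write]; R9 [IF role_viewer and owner THEN quota_ok]. Adds cond_1, can_write, quota_ok.
Round 3: R15 [IF quota_ok and can_write THEN audit_required]. Adds audit_required.
Round 4: R12 [IF audit_required and admin_console THEN can_delete]. Adds can_delete.
Round 5: R1 [IF can_delete and owner THEN can_publish]. Adds can_publish.
Closure: {admin_console, audit_required, can_delete, can_invite, can_publish, can_read, can_write, cond_1, elevated, ip_allowlisted, member_of_group, mfa_enrolled, owner, quota_ok, restricted_mode, role_editor, role_viewer, sso_linked, token_valid} — 19 facts.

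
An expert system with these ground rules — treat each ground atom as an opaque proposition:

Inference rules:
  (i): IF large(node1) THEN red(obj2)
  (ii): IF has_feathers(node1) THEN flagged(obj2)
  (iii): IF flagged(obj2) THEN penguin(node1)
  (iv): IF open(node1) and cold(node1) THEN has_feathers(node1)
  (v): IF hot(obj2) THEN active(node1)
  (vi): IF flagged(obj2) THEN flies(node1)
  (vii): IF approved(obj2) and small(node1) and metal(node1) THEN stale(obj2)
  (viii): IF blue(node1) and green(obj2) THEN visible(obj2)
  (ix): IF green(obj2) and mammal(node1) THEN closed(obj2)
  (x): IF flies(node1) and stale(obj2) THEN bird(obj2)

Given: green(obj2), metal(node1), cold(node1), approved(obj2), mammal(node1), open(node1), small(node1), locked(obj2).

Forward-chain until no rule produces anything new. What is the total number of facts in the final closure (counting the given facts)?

15

Round 1: (iv) [IF open(node1) and cold(node1) THEN has_feathers(node1)]; (vii) [IF approved(obj2) and small(node1) and metal(node1) THEN stale(obj2)]; (ix) [IF green(obj2) and mammal(node1) THEN closed(obj2)]. Adds has_feathers(node1), stale(obj2), closed(obj2).
Round 2: (ii) [IF has_feathers(node1) THEN flagged(obj2)]. Adds flagged(obj2).
Round 3: (iii) [IF flagged(obj2) THEN penguin(node1)]; (vi) [IF flagged(obj2) THEN flies(node1)]. Adds penguin(node1), flies(node1).
Round 4: (x) [IF flies(node1) and stale(obj2) THEN bird(obj2)]. Adds bird(obj2).
Closure: {approved(obj2), bird(obj2), closed(obj2), cold(node1), flagged(obj2), flies(node1), green(obj2), has_feathers(node1), locked(obj2), mammal(node1), metal(node1), open(node1), penguin(node1), small(node1), stale(obj2)} — 15 facts.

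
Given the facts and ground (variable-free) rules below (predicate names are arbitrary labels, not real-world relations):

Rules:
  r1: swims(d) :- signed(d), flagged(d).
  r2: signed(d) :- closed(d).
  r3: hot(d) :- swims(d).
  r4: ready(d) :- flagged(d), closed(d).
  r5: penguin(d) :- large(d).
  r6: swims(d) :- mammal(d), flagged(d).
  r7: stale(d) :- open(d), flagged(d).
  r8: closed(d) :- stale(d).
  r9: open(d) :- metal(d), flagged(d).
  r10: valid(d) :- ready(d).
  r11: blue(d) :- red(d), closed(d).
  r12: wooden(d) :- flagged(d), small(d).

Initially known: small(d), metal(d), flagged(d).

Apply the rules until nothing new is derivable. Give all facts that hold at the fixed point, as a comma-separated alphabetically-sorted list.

closed(d), flagged(d), hot(d), metal(d), open(d), ready(d), signed(d), small(d), stale(d), swims(d), valid(d), wooden(d)

Round 1 fires r9, r12, giving open(d), wooden(d).
Round 2 fires r7, giving stale(d).
Round 3 fires r8, giving closed(d).
Round 4 fires r2, r4, giving signed(d), ready(d).
Round 5 fires r1, r10, giving swims(d), valid(d).
Round 6 fires r3, giving hot(d).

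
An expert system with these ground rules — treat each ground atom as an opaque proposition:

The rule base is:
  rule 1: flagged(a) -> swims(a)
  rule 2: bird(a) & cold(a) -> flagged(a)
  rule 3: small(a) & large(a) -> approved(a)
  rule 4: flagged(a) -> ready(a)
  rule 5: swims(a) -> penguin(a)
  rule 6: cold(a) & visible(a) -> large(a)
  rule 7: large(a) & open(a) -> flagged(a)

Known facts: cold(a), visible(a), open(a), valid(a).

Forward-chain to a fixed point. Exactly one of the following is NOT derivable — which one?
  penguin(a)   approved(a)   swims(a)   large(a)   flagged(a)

approved(a)

Round 1 — rule 6, derive large(a).
Round 2 — rule 7, derive flagged(a).
Round 3 — rule 1, rule 4, derive swims(a), ready(a).
Round 4 — rule 5, derive penguin(a).
Derived: swims(a) (round 3), flagged(a) (round 2), large(a) (round 1), penguin(a) (round 4). approved(a) never appears in any round.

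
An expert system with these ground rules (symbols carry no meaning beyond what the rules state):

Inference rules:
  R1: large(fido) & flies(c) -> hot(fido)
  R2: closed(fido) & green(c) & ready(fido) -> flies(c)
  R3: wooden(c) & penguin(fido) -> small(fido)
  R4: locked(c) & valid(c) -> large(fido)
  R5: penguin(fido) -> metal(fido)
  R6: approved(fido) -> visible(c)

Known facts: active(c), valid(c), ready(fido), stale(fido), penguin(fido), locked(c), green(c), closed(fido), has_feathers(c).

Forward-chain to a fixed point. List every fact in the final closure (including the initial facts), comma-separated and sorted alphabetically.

Round 1 — R2, R4, R5, derive flies(c), large(fido), metal(fido).
Round 2 — R1, derive hot(fido).

active(c), closed(fido), flies(c), green(c), has_feathers(c), hot(fido), large(fido), locked(c), metal(fido), penguin(fido), ready(fido), stale(fido), valid(c)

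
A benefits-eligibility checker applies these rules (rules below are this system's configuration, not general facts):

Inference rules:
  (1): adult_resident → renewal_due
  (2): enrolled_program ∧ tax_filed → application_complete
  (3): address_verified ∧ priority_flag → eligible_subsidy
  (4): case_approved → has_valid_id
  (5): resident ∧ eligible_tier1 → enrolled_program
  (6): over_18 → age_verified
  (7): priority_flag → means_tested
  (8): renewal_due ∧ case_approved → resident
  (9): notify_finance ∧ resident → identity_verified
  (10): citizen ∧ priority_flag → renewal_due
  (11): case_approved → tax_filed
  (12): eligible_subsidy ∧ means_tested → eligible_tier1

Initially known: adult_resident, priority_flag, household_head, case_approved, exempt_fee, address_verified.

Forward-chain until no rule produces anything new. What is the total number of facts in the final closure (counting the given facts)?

15

Round 1: (1) [adult_resident → renewal_due]; (3) [address_verified ∧ priority_flag → eligible_subsidy]; (4) [case_approved → has_valid_id]; (7) [priority_flag → means_tested]; (11) [case_approved → tax_filed]. Adds renewal_due, eligible_subsidy, has_valid_id, means_tested, tax_filed.
Round 2: (8) [renewal_due ∧ case_approved → resident]; (12) [eligible_subsidy ∧ means_tested → eligible_tier1]. Adds resident, eligible_tier1.
Round 3: (5) [resident ∧ eligible_tier1 → enrolled_program]. Adds enrolled_program.
Round 4: (2) [enrolled_program ∧ tax_filed → application_complete]. Adds application_complete.
Closure: {address_verified, adult_resident, application_complete, case_approved, eligible_subsidy, eligible_tier1, enrolled_program, exempt_fee, has_valid_id, household_head, means_tested, priority_flag, renewal_due, resident, tax_filed} — 15 facts.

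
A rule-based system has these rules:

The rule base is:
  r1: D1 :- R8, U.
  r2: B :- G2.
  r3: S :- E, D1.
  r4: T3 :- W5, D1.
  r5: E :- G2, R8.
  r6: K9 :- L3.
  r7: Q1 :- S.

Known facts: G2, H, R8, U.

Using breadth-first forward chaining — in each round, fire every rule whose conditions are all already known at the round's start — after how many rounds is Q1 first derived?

Round 1: r1 [D1 :- R8, U.]; r2 [B :- G2.]; r5 [E :- G2, R8.]. New: D1, B, E.
Round 2: r3 [S :- E, D1.]. New: S.
Round 3: r7 [Q1 :- S.]. New: Q1.
Q1 first appears in round 3.

3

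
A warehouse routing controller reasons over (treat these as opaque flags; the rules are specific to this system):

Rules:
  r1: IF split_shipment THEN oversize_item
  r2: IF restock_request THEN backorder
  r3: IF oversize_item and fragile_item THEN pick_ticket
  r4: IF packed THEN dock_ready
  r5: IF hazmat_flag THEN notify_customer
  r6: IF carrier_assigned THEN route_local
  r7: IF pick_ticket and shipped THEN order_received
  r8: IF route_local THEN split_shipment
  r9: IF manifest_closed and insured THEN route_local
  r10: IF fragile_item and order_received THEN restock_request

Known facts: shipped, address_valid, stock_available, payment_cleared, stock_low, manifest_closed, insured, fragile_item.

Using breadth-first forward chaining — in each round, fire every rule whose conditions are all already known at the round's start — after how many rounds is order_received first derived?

5

Round 1 fires r9, giving route_local.
Round 2 fires r8, giving split_shipment.
Round 3 fires r1, giving oversize_item.
Round 4 fires r3, giving pick_ticket.
Round 5 fires r7, giving order_received.
order_received first appears in round 5.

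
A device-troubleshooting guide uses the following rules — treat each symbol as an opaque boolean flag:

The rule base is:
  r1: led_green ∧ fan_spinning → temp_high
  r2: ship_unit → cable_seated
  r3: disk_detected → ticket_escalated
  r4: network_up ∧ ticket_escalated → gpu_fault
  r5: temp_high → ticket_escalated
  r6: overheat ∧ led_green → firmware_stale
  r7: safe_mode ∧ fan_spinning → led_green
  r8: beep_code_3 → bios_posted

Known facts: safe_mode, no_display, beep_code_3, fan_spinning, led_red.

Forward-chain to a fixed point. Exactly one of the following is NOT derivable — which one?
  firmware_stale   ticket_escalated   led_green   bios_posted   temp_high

firmware_stale

Round 1 — r7, r8, derive led_green, bios_posted.
Round 2 — r1, derive temp_high.
Round 3 — r5, derive ticket_escalated.
Derived: led_green (round 1), bios_posted (round 1), temp_high (round 2), ticket_escalated (round 3). firmware_stale never appears in any round.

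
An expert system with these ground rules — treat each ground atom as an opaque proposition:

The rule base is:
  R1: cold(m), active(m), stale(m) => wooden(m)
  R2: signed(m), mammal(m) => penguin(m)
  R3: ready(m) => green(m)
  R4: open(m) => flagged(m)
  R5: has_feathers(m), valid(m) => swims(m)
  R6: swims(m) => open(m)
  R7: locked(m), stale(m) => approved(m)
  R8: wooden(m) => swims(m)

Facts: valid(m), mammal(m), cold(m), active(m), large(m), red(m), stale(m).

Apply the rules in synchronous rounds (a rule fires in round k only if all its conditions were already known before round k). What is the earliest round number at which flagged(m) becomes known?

4

Round 1 — R1, derive wooden(m).
Round 2 — R8, derive swims(m).
Round 3 — R6, derive open(m).
Round 4 — R4, derive flagged(m).
flagged(m) first appears in round 4.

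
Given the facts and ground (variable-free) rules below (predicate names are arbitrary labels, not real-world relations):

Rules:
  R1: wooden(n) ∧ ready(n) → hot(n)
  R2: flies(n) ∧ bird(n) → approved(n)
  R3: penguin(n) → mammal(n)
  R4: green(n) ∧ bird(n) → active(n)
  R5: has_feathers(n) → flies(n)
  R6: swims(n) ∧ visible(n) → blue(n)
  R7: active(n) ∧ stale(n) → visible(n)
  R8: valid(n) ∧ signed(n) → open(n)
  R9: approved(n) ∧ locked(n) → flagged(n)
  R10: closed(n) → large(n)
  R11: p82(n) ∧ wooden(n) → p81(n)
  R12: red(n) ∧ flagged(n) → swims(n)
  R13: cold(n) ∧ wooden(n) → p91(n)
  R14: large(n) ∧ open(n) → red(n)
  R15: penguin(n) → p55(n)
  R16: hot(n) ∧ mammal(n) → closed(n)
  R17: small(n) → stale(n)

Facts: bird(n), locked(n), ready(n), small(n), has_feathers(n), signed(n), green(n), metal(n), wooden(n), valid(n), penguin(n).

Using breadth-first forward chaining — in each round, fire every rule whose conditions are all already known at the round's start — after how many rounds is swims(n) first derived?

[1] R1 [wooden(n) ∧ ready(n) → hot(n)]; R3 [penguin(n) → mammal(n)]; R4 [green(n) ∧ bird(n) → active(n)]; R5 [has_feathers(n) → flies(n)]; R8 [valid(n) ∧ signed(n) → open(n)]; R15 [penguin(n) → p55(n)]; R17 [small(n) → stale(n)]. ⇒ new: hot(n), mammal(n), active(n), flies(n), open(n), p55(n), stale(n).
[2] R2 [flies(n) ∧ bird(n) → approved(n)]; R7 [active(n) ∧ stale(n) → visible(n)]; R16 [hot(n) ∧ mammal(n) → closed(n)]. ⇒ new: approved(n), visible(n), closed(n).
[3] R9 [approved(n) ∧ locked(n) → flagged(n)]; R10 [closed(n) → large(n)]. ⇒ new: flagged(n), large(n).
[4] R14 [large(n) ∧ open(n) → red(n)]. ⇒ new: red(n).
[5] R12 [red(n) ∧ flagged(n) → swims(n)]. ⇒ new: swims(n).
swims(n) first appears in round 5.

5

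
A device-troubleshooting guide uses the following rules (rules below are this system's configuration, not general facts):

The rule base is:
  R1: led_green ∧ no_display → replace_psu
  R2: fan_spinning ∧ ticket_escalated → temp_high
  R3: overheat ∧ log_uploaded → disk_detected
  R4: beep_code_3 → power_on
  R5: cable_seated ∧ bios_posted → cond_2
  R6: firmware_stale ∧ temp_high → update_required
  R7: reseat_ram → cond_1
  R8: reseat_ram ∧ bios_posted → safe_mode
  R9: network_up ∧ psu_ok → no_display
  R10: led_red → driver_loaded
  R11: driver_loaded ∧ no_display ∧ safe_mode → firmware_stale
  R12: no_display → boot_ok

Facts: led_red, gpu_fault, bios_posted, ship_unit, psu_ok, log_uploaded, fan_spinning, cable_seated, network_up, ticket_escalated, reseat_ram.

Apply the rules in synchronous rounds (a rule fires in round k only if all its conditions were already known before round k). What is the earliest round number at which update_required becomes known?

Round 1: R2 [fan_spinning ∧ ticket_escalated → temp_high]; R5 [cable_seated ∧ bios_posted → cond_2]; R7 [reseat_ram → cond_1]; R8 [reseat_ram ∧ bios_posted → safe_mode]; R9 [network_up ∧ psu_ok → no_display]; R10 [led_red → driver_loaded]. Adds temp_high, cond_2, cond_1, safe_mode, no_display, driver_loaded.
Round 2: R11 [driver_loaded ∧ no_display ∧ safe_mode → firmware_stale]; R12 [no_display → boot_ok]. Adds firmware_stale, boot_ok.
Round 3: R6 [firmware_stale ∧ temp_high → update_required]. Adds update_required.
update_required first appears in round 3.

3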